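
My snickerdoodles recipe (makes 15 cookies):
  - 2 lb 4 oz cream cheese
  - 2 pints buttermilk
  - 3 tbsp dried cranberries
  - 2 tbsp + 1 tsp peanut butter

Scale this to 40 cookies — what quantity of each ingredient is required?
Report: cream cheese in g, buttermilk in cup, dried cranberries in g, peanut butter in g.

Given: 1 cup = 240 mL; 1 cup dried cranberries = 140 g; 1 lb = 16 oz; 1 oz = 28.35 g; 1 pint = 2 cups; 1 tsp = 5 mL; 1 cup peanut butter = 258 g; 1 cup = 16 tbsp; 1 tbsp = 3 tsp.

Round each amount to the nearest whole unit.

Scaling factor: 40/15 = 8/3.
cream cheese: (2 lb + 4 oz = 2.25 lb) × 8/3 × 16 oz/lb × 28.35 g/oz ≈ 2722 g
buttermilk: 2 pint × 8/3 × 2 cup/pint ≈ 11 cup
dried cranberries: 3 tbsp × 8/3 ÷ 16 tbsp/cup × 140 g/cup = 70 g
peanut butter: (2 tbsp + 1 tsp = 7/3 tbsp) × 8/3 ÷ 16 tbsp/cup × 258 g/cup ≈ 100 g

cream cheese: 2722 g; buttermilk: 11 cup; dried cranberries: 70 g; peanut butter: 100 g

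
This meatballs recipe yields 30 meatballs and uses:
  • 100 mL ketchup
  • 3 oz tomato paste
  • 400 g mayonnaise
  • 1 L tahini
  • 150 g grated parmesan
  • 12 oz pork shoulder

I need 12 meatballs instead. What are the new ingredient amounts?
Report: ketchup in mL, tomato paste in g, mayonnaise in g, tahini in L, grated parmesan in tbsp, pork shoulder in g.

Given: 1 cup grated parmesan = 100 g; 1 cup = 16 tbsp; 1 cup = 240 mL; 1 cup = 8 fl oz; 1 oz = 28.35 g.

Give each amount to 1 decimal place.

ketchup: 40.0 mL; tomato paste: 34.0 g; mayonnaise: 160.0 g; tahini: 0.4 L; grated parmesan: 9.6 tbsp; pork shoulder: 136.1 g

Scaling factor: 12/30 = 2/5 = 0.4.
ketchup: 100 mL × 2/5 = 40.0 mL
tomato paste: 3 oz × 2/5 × 28.35 g/oz ≈ 34.0 g
mayonnaise: 400 g × 2/5 = 160.0 g
tahini: 1 L × 2/5 = 0.4 L
grated parmesan: 150 g × 2/5 ÷ 100 g/cup × 16 tbsp/cup = 9.6 tbsp
pork shoulder: 12 oz × 2/5 × 28.35 g/oz ≈ 136.1 g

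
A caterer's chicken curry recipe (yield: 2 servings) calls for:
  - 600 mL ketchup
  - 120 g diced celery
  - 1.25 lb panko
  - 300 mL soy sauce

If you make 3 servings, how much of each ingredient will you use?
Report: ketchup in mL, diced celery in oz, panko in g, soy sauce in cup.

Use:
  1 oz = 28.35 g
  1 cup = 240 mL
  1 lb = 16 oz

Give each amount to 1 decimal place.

Scaling factor: 3/2 = 1.5.
ketchup: 600 mL × 3/2 = 900.0 mL
diced celery: 120 g × 3/2 ÷ 28.35 g/oz ≈ 6.3 oz
panko: 1.25 lb × 3/2 × 16 oz/lb × 28.35 g/oz = 850.5 g
soy sauce: 300 mL × 3/2 ÷ 240 mL/cup ≈ 1.9 cup

ketchup: 900.0 mL; diced celery: 6.3 oz; panko: 850.5 g; soy sauce: 1.9 cup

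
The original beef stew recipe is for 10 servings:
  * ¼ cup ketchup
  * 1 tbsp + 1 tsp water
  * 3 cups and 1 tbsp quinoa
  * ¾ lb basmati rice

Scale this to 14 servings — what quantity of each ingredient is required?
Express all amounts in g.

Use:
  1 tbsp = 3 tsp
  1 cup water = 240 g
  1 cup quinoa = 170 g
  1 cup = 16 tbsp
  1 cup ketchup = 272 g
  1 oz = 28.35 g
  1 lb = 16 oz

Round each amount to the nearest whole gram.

Scaling factor: 14/10 = 7/5 = 1.4.
ketchup: 0.25 cup × 7/5 × 272 g/cup ≈ 95 g
water: (1 tbsp + 1 tsp = 4/3 tbsp) × 7/5 ÷ 16 tbsp/cup × 240 g/cup = 28 g
quinoa: (3 cup + 1 tbsp = 3.0625 cup) × 7/5 × 170 g/cup ≈ 729 g
basmati rice: 0.75 lb × 7/5 × 16 oz/lb × 28.35 g/oz ≈ 476 g

ketchup: 95 g; water: 28 g; quinoa: 729 g; basmati rice: 476 g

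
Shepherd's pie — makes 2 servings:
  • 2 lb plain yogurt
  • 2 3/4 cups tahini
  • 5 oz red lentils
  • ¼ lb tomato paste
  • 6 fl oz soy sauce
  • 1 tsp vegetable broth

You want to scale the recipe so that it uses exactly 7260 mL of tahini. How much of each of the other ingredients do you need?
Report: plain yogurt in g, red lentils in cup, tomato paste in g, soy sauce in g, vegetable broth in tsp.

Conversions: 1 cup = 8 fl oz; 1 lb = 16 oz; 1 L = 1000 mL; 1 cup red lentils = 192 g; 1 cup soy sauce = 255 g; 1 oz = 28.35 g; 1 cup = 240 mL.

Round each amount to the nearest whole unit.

The original recipe has 660 mL of tahini, so the scaling factor is 7260 ÷ 660 = 11.
plain yogurt: 2 lb × 11 × 16 oz/lb × 28.35 g/oz ≈ 9979 g
red lentils: 5 oz × 11 × 28.35 g/oz ÷ 192 g/cup ≈ 8 cup
tomato paste: 0.25 lb × 11 × 16 oz/lb × 28.35 g/oz ≈ 1247 g
soy sauce: 6 fl oz × 11 ÷ 8 fl oz/cup × 255 g/cup ≈ 2104 g
vegetable broth: 1 tsp × 11 = 11 tsp

plain yogurt: 9979 g; red lentils: 8 cup; tomato paste: 1247 g; soy sauce: 2104 g; vegetable broth: 11 tsp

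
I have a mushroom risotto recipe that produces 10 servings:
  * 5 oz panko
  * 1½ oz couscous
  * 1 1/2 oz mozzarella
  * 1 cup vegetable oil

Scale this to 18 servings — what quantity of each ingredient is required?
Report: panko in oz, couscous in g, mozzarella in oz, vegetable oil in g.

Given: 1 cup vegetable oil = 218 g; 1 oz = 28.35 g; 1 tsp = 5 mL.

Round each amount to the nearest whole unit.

panko: 9 oz; couscous: 77 g; mozzarella: 3 oz; vegetable oil: 392 g

Scaling factor: 18/10 = 9/5 = 1.8.
panko: 5 oz × 9/5 = 9 oz
couscous: 1.5 oz × 9/5 × 28.35 g/oz ≈ 77 g
mozzarella: 1.5 oz × 9/5 ≈ 3 oz
vegetable oil: 1 cup × 9/5 × 218 g/cup ≈ 392 g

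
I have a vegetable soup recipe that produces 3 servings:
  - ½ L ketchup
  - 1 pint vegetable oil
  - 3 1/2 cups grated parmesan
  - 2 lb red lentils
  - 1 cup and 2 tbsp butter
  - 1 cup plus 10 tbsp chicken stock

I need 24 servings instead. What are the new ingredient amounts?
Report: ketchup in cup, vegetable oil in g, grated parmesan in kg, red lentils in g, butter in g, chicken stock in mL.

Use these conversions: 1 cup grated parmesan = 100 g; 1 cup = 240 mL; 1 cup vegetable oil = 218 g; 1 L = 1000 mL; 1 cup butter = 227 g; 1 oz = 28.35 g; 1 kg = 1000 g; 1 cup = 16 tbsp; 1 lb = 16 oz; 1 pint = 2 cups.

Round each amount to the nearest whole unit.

ketchup: 17 cup; vegetable oil: 3488 g; grated parmesan: 3 kg; red lentils: 7258 g; butter: 2043 g; chicken stock: 3120 mL

Scaling factor: 24/3 = 8.
ketchup: 0.5 L × 8 × 1000 mL/L ÷ 240 mL/cup ≈ 17 cup
vegetable oil: 1 pint × 8 × 2 cup/pint × 218 g/cup = 3488 g
grated parmesan: 3.5 cup × 8 × 100 g/cup ÷ 1000 g/kg ≈ 3 kg
red lentils: 2 lb × 8 × 16 oz/lb × 28.35 g/oz ≈ 7258 g
butter: (1 cup + 2 tbsp = 1.125 cup) × 8 × 227 g/cup = 2043 g
chicken stock: (1 cup + 10 tbsp = 1.625 cup) × 8 × 240 mL/cup = 3120 mL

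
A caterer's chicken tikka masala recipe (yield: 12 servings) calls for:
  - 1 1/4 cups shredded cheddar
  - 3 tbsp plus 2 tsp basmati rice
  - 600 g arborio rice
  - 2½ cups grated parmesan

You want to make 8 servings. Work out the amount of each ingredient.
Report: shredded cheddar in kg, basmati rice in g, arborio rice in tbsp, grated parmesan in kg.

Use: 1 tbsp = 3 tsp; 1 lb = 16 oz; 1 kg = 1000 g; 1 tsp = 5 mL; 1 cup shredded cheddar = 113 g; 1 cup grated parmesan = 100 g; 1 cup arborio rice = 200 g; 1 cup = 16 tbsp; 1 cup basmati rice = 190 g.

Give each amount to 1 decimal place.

Scaling factor: 8/12 = 2/3.
shredded cheddar: 1.25 cup × 2/3 × 113 g/cup ÷ 1000 g/kg ≈ 0.1 kg
basmati rice: (3 tbsp + 2 tsp = 11/3 tbsp) × 2/3 ÷ 16 tbsp/cup × 190 g/cup ≈ 29.0 g
arborio rice: 600 g × 2/3 ÷ 200 g/cup × 16 tbsp/cup = 32.0 tbsp
grated parmesan: 2.5 cup × 2/3 × 100 g/cup ÷ 1000 g/kg ≈ 0.2 kg

shredded cheddar: 0.1 kg; basmati rice: 29.0 g; arborio rice: 32.0 tbsp; grated parmesan: 0.2 kg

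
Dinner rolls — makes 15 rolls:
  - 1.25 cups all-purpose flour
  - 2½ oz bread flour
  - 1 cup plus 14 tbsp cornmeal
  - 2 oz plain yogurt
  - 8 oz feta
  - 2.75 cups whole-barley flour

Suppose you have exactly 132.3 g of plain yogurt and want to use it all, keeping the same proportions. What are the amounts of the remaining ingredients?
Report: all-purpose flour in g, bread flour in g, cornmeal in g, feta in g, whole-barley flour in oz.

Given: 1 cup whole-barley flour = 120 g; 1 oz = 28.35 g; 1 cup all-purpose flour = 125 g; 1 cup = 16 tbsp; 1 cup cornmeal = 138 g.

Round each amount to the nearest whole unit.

The original recipe has 56.7 g of plain yogurt, so the scaling factor is 132.3 ÷ 56.7 = 7/3.
all-purpose flour: 1.25 cup × 7/3 × 125 g/cup ≈ 365 g
bread flour: 2.5 oz × 7/3 × 28.35 g/oz ≈ 165 g
cornmeal: (1 cup + 14 tbsp = 1.875 cup) × 7/3 × 138 g/cup ≈ 604 g
feta: 8 oz × 7/3 × 28.35 g/oz ≈ 529 g
whole-barley flour: 2.75 cup × 7/3 × 120 g/cup ÷ 28.35 g/oz ≈ 27 oz

all-purpose flour: 365 g; bread flour: 165 g; cornmeal: 604 g; feta: 529 g; whole-barley flour: 27 oz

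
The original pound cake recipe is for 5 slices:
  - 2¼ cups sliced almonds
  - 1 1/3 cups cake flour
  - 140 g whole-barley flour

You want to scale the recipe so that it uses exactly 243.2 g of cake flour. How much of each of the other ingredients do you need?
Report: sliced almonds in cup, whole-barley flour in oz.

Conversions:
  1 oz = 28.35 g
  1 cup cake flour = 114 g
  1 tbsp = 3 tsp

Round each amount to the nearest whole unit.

sliced almonds: 4 cup; whole-barley flour: 8 oz

The original recipe has 152 g of cake flour, so the scaling factor is 243.2 ÷ 152 = 8/5 = 1.6.
sliced almonds: 2.25 cup × 8/5 ≈ 4 cup
whole-barley flour: 140 g × 8/5 ÷ 28.35 g/oz ≈ 8 oz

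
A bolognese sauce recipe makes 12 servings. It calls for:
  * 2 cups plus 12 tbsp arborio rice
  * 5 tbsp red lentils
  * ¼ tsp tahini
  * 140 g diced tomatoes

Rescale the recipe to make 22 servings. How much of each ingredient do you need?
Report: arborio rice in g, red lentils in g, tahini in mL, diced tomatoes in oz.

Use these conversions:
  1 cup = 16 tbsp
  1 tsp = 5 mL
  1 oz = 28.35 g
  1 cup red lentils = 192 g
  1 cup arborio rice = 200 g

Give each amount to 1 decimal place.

Scaling factor: 22/12 = 11/6.
arborio rice: (2 cup + 12 tbsp = 2.75 cup) × 11/6 × 200 g/cup ≈ 1008.3 g
red lentils: 5 tbsp × 11/6 ÷ 16 tbsp/cup × 192 g/cup = 110.0 g
tahini: 0.25 tsp × 11/6 × 5 mL/tsp ≈ 2.3 mL
diced tomatoes: 140 g × 11/6 ÷ 28.35 g/oz ≈ 9.1 oz

arborio rice: 1008.3 g; red lentils: 110.0 g; tahini: 2.3 mL; diced tomatoes: 9.1 oz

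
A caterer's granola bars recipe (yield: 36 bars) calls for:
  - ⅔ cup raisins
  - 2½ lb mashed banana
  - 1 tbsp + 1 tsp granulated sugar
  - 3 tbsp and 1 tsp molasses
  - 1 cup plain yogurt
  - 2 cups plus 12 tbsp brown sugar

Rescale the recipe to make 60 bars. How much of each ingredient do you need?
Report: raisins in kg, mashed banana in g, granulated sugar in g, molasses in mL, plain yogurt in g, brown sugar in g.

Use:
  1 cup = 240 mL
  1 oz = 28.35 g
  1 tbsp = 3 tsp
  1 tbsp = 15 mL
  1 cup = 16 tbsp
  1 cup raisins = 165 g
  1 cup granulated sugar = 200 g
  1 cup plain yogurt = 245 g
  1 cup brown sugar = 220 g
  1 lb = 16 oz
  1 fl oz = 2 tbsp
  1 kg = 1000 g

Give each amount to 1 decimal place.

Scaling factor: 60/36 = 5/3.
raisins: 2/3 cup × 5/3 × 165 g/cup ÷ 1000 g/kg ≈ 0.2 kg
mashed banana: 2.5 lb × 5/3 × 16 oz/lb × 28.35 g/oz = 1890.0 g
granulated sugar: (1 tbsp + 1 tsp = 4/3 tbsp) × 5/3 ÷ 16 tbsp/cup × 200 g/cup ≈ 27.8 g
molasses: (3 tbsp + 1 tsp = 10/3 tbsp) × 5/3 × 15 mL/tbsp ≈ 83.3 mL
plain yogurt: 1 cup × 5/3 × 245 g/cup ≈ 408.3 g
brown sugar: (2 cup + 12 tbsp = 2.75 cup) × 5/3 × 220 g/cup ≈ 1008.3 g

raisins: 0.2 kg; mashed banana: 1890.0 g; granulated sugar: 27.8 g; molasses: 83.3 mL; plain yogurt: 408.3 g; brown sugar: 1008.3 g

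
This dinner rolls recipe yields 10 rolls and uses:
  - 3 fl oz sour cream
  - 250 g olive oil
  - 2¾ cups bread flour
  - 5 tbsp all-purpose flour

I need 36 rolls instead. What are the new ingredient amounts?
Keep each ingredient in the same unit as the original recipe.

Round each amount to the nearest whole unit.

Scaling factor: 36/10 = 18/5 = 3.6.
sour cream: 3 fl oz × 18/5 ≈ 11 fl oz
olive oil: 250 g × 18/5 = 900 g
bread flour: 2.75 cup × 18/5 ≈ 10 cup
all-purpose flour: 5 tbsp × 18/5 = 18 tbsp

sour cream: 11 fl oz; olive oil: 900 g; bread flour: 10 cup; all-purpose flour: 18 tbsp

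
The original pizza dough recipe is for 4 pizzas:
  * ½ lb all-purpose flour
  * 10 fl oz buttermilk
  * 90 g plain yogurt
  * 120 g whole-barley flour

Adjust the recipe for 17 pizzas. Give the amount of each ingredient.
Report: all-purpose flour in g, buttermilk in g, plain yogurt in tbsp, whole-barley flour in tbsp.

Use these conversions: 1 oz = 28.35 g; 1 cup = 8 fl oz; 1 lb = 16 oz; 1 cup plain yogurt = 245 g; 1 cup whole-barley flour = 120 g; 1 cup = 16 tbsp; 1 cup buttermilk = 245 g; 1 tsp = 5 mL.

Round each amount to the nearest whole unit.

all-purpose flour: 964 g; buttermilk: 1302 g; plain yogurt: 25 tbsp; whole-barley flour: 68 tbsp

Scaling factor: 17/4 = 4.25.
all-purpose flour: 0.5 lb × 17/4 × 16 oz/lb × 28.35 g/oz ≈ 964 g
buttermilk: 10 fl oz × 17/4 ÷ 8 fl oz/cup × 245 g/cup ≈ 1302 g
plain yogurt: 90 g × 17/4 ÷ 245 g/cup × 16 tbsp/cup ≈ 25 tbsp
whole-barley flour: 120 g × 17/4 ÷ 120 g/cup × 16 tbsp/cup = 68 tbsp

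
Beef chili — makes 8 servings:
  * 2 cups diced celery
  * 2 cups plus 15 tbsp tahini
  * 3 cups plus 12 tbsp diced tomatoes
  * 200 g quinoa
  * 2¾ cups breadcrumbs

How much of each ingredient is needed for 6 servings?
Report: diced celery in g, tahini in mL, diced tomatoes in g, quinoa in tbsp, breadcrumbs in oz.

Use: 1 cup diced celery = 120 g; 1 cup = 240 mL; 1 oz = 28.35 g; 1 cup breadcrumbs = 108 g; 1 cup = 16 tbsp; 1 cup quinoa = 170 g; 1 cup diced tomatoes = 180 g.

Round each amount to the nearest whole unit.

diced celery: 180 g; tahini: 529 mL; diced tomatoes: 506 g; quinoa: 14 tbsp; breadcrumbs: 8 oz

Scaling factor: 6/8 = 3/4 = 0.75.
diced celery: 2 cup × 3/4 × 120 g/cup = 180 g
tahini: (2 cup + 15 tbsp = 2.9375 cup) × 3/4 × 240 mL/cup ≈ 529 mL
diced tomatoes: (3 cup + 12 tbsp = 3.75 cup) × 3/4 × 180 g/cup ≈ 506 g
quinoa: 200 g × 3/4 ÷ 170 g/cup × 16 tbsp/cup ≈ 14 tbsp
breadcrumbs: 2.75 cup × 3/4 × 108 g/cup ÷ 28.35 g/oz ≈ 8 oz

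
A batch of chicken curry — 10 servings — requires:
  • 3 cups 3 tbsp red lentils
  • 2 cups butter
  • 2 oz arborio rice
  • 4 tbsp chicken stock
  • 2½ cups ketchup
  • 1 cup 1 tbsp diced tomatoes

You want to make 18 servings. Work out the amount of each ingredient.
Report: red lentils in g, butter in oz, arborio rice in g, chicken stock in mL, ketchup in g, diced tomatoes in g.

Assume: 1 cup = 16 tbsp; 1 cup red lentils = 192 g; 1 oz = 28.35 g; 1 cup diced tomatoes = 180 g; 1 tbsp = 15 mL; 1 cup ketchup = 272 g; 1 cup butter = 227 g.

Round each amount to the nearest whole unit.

red lentils: 1102 g; butter: 29 oz; arborio rice: 102 g; chicken stock: 108 mL; ketchup: 1224 g; diced tomatoes: 344 g

Scaling factor: 18/10 = 9/5 = 1.8.
red lentils: (3 cup + 3 tbsp = 3.1875 cup) × 9/5 × 192 g/cup ≈ 1102 g
butter: 2 cup × 9/5 × 227 g/cup ÷ 28.35 g/oz ≈ 29 oz
arborio rice: 2 oz × 9/5 × 28.35 g/oz ≈ 102 g
chicken stock: 4 tbsp × 9/5 × 15 mL/tbsp = 108 mL
ketchup: 2.5 cup × 9/5 × 272 g/cup = 1224 g
diced tomatoes: (1 cup + 1 tbsp = 1.0625 cup) × 9/5 × 180 g/cup ≈ 344 g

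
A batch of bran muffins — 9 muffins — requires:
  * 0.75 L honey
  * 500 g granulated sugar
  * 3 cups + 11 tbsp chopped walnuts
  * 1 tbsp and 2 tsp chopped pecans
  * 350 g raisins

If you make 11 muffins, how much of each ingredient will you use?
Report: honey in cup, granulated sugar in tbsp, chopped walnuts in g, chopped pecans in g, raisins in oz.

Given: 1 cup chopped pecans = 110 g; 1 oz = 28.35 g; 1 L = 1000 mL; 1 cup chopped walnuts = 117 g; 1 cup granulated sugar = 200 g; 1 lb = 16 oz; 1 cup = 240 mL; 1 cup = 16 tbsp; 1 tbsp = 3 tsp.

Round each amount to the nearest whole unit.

honey: 4 cup; granulated sugar: 49 tbsp; chopped walnuts: 527 g; chopped pecans: 14 g; raisins: 15 oz

Scaling factor: 11/9.
honey: 0.75 L × 11/9 × 1000 mL/L ÷ 240 mL/cup ≈ 4 cup
granulated sugar: 500 g × 11/9 ÷ 200 g/cup × 16 tbsp/cup ≈ 49 tbsp
chopped walnuts: (3 cup + 11 tbsp = 3.6875 cup) × 11/9 × 117 g/cup ≈ 527 g
chopped pecans: (1 tbsp + 2 tsp = 5/3 tbsp) × 11/9 ÷ 16 tbsp/cup × 110 g/cup ≈ 14 g
raisins: 350 g × 11/9 ÷ 28.35 g/oz ≈ 15 oz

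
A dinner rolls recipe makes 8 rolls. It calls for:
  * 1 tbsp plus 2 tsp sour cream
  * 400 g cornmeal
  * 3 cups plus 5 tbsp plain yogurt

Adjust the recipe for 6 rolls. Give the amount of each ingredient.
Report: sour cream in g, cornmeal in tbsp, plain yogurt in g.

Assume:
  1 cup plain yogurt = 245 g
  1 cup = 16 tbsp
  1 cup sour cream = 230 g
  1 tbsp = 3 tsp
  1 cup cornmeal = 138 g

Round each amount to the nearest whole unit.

Scaling factor: 6/8 = 3/4 = 0.75.
sour cream: (1 tbsp + 2 tsp = 5/3 tbsp) × 3/4 ÷ 16 tbsp/cup × 230 g/cup ≈ 18 g
cornmeal: 400 g × 3/4 ÷ 138 g/cup × 16 tbsp/cup ≈ 35 tbsp
plain yogurt: (3 cup + 5 tbsp = 3.3125 cup) × 3/4 × 245 g/cup ≈ 609 g

sour cream: 18 g; cornmeal: 35 tbsp; plain yogurt: 609 g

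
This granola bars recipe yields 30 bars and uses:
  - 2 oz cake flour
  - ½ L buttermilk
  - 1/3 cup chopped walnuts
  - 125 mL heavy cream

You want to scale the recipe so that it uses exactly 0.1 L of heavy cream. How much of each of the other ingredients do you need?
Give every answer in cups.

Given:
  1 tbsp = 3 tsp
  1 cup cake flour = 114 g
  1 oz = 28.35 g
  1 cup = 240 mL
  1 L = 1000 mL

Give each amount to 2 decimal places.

cake flour: 0.40 cup; buttermilk: 1.67 cup; chopped walnuts: 0.27 cup

The original recipe has 0.125 L of heavy cream, so the scaling factor is 0.1 ÷ 0.125 = 4/5 = 0.8.
cake flour: 2 oz × 4/5 × 28.35 g/oz ÷ 114 g/cup ≈ 0.40 cup
buttermilk: 0.5 L × 4/5 × 1000 mL/L ÷ 240 mL/cup ≈ 1.67 cup
chopped walnuts: 1/3 cup × 4/5 ≈ 0.27 cup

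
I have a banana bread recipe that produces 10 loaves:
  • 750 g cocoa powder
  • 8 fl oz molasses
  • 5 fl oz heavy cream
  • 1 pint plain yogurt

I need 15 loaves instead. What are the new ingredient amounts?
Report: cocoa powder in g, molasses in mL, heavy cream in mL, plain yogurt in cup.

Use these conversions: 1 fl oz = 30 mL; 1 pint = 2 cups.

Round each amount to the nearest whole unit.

cocoa powder: 1125 g; molasses: 360 mL; heavy cream: 225 mL; plain yogurt: 3 cup

Scaling factor: 15/10 = 3/2 = 1.5.
cocoa powder: 750 g × 3/2 = 1125 g
molasses: 8 fl oz × 3/2 × 30 mL/fl oz = 360 mL
heavy cream: 5 fl oz × 3/2 × 30 mL/fl oz = 225 mL
plain yogurt: 1 pint × 3/2 × 2 cup/pint = 3 cup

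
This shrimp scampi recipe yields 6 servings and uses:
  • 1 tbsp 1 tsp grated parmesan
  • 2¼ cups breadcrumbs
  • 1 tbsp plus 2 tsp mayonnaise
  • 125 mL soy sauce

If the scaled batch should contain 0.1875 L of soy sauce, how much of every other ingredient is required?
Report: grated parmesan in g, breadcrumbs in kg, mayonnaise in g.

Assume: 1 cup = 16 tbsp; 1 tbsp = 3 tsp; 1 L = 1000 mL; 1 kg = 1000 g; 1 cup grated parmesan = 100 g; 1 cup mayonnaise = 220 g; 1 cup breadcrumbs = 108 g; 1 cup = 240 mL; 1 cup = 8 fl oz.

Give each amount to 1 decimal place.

grated parmesan: 12.5 g; breadcrumbs: 0.4 kg; mayonnaise: 34.4 g

The original recipe has 0.125 L of soy sauce, so the scaling factor is 0.1875 ÷ 0.125 = 3/2 = 1.5.
grated parmesan: (1 tbsp + 1 tsp = 4/3 tbsp) × 3/2 ÷ 16 tbsp/cup × 100 g/cup = 12.5 g
breadcrumbs: 2.25 cup × 3/2 × 108 g/cup ÷ 1000 g/kg ≈ 0.4 kg
mayonnaise: (1 tbsp + 2 tsp = 5/3 tbsp) × 3/2 ÷ 16 tbsp/cup × 220 g/cup ≈ 34.4 g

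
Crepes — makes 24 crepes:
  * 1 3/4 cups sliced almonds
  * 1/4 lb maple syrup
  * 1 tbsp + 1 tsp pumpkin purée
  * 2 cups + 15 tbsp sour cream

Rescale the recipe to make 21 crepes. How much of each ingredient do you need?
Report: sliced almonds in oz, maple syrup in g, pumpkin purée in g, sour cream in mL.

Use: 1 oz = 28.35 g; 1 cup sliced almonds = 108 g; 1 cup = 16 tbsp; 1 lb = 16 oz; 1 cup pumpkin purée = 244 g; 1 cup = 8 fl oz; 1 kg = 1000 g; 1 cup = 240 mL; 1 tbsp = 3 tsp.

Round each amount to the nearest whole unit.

Scaling factor: 21/24 = 7/8 = 0.875.
sliced almonds: 1.75 cup × 7/8 × 108 g/cup ÷ 28.35 g/oz ≈ 6 oz
maple syrup: 0.25 lb × 7/8 × 16 oz/lb × 28.35 g/oz ≈ 99 g
pumpkin purée: (1 tbsp + 1 tsp = 4/3 tbsp) × 7/8 ÷ 16 tbsp/cup × 244 g/cup ≈ 18 g
sour cream: (2 cup + 15 tbsp = 2.9375 cup) × 7/8 × 240 mL/cup ≈ 617 mL

sliced almonds: 6 oz; maple syrup: 99 g; pumpkin purée: 18 g; sour cream: 617 mL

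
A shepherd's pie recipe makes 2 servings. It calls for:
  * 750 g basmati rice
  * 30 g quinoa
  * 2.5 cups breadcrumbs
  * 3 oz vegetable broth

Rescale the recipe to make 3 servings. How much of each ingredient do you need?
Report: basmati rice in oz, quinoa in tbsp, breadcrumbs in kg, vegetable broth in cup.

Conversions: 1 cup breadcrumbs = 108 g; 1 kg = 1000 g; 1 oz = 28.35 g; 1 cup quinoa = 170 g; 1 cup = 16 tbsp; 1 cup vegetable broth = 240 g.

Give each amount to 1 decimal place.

Scaling factor: 3/2 = 1.5.
basmati rice: 750 g × 3/2 ÷ 28.35 g/oz ≈ 39.7 oz
quinoa: 30 g × 3/2 ÷ 170 g/cup × 16 tbsp/cup ≈ 4.2 tbsp
breadcrumbs: 2.5 cup × 3/2 × 108 g/cup ÷ 1000 g/kg ≈ 0.4 kg
vegetable broth: 3 oz × 3/2 × 28.35 g/oz ÷ 240 g/cup ≈ 0.5 cup

basmati rice: 39.7 oz; quinoa: 4.2 tbsp; breadcrumbs: 0.4 kg; vegetable broth: 0.5 cup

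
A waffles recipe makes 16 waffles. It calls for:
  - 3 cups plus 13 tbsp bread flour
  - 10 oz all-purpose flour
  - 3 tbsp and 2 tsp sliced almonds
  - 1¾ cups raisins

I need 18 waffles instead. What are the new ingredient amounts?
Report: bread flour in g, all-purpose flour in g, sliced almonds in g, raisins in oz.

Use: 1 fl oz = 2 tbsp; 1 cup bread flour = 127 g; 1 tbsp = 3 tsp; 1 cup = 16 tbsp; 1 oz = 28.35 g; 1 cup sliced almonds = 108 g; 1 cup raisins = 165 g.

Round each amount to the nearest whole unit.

Scaling factor: 18/16 = 9/8 = 1.125.
bread flour: (3 cup + 13 tbsp = 3.8125 cup) × 9/8 × 127 g/cup ≈ 545 g
all-purpose flour: 10 oz × 9/8 × 28.35 g/oz ≈ 319 g
sliced almonds: (3 tbsp + 2 tsp = 11/3 tbsp) × 9/8 ÷ 16 tbsp/cup × 108 g/cup ≈ 28 g
raisins: 1.75 cup × 9/8 × 165 g/cup ÷ 28.35 g/oz ≈ 11 oz

bread flour: 545 g; all-purpose flour: 319 g; sliced almonds: 28 g; raisins: 11 oz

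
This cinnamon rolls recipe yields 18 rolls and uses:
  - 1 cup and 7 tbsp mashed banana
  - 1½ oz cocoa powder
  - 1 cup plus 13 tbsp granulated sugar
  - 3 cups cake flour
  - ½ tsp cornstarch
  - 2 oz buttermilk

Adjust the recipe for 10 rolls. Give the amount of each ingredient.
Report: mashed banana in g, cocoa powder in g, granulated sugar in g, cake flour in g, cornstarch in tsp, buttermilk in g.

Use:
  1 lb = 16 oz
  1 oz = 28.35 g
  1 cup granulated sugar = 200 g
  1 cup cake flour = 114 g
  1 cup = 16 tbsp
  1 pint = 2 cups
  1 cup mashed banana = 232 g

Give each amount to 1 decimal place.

mashed banana: 185.3 g; cocoa powder: 23.6 g; granulated sugar: 201.4 g; cake flour: 190.0 g; cornstarch: 0.3 tsp; buttermilk: 31.5 g

Scaling factor: 10/18 = 5/9.
mashed banana: (1 cup + 7 tbsp = 1.4375 cup) × 5/9 × 232 g/cup ≈ 185.3 g
cocoa powder: 1.5 oz × 5/9 × 28.35 g/oz ≈ 23.6 g
granulated sugar: (1 cup + 13 tbsp = 1.8125 cup) × 5/9 × 200 g/cup ≈ 201.4 g
cake flour: 3 cup × 5/9 × 114 g/cup = 190.0 g
cornstarch: 0.5 tsp × 5/9 ≈ 0.3 tsp
buttermilk: 2 oz × 5/9 × 28.35 g/oz = 31.5 g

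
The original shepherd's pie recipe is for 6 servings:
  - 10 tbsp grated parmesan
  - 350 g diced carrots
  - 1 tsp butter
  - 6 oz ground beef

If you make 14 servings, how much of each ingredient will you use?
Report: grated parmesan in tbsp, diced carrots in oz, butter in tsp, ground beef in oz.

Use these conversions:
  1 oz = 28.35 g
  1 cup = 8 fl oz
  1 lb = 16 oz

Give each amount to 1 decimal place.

Scaling factor: 14/6 = 7/3.
grated parmesan: 10 tbsp × 7/3 ≈ 23.3 tbsp
diced carrots: 350 g × 7/3 ÷ 28.35 g/oz ≈ 28.8 oz
butter: 1 tsp × 7/3 ≈ 2.3 tsp
ground beef: 6 oz × 7/3 = 14.0 oz

grated parmesan: 23.3 tbsp; diced carrots: 28.8 oz; butter: 2.3 tsp; ground beef: 14.0 oz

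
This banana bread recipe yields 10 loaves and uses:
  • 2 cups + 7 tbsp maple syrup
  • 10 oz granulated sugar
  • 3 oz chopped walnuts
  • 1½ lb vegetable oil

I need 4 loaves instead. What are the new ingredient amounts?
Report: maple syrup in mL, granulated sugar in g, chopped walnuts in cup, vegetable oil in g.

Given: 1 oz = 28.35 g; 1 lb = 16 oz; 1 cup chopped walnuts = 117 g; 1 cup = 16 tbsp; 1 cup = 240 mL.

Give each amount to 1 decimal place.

maple syrup: 234.0 mL; granulated sugar: 113.4 g; chopped walnuts: 0.3 cup; vegetable oil: 272.2 g

Scaling factor: 4/10 = 2/5 = 0.4.
maple syrup: (2 cup + 7 tbsp = 2.4375 cup) × 2/5 × 240 mL/cup = 234.0 mL
granulated sugar: 10 oz × 2/5 × 28.35 g/oz = 113.4 g
chopped walnuts: 3 oz × 2/5 × 28.35 g/oz ÷ 117 g/cup ≈ 0.3 cup
vegetable oil: 1.5 lb × 2/5 × 16 oz/lb × 28.35 g/oz ≈ 272.2 g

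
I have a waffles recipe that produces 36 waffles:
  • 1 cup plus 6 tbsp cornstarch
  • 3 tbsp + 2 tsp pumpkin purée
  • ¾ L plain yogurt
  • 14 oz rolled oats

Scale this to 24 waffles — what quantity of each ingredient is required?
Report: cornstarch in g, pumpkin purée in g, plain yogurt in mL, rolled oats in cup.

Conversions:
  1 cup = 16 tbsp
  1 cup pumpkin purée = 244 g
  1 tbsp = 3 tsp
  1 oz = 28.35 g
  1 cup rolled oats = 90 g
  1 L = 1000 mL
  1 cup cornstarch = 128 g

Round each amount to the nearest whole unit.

cornstarch: 117 g; pumpkin purée: 37 g; plain yogurt: 500 mL; rolled oats: 3 cup

Scaling factor: 24/36 = 2/3.
cornstarch: (1 cup + 6 tbsp = 1.375 cup) × 2/3 × 128 g/cup ≈ 117 g
pumpkin purée: (3 tbsp + 2 tsp = 11/3 tbsp) × 2/3 ÷ 16 tbsp/cup × 244 g/cup ≈ 37 g
plain yogurt: 0.75 L × 2/3 × 1000 mL/L = 500 mL
rolled oats: 14 oz × 2/3 × 28.35 g/oz ÷ 90 g/cup ≈ 3 cup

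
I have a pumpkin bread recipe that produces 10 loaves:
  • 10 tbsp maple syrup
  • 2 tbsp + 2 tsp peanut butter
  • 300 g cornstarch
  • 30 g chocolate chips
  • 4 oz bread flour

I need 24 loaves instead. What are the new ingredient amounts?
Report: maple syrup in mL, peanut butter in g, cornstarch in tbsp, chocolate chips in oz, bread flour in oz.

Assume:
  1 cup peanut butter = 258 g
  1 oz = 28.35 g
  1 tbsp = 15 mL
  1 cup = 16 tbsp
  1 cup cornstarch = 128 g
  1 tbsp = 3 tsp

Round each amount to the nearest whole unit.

Scaling factor: 24/10 = 12/5 = 2.4.
maple syrup: 10 tbsp × 12/5 × 15 mL/tbsp = 360 mL
peanut butter: (2 tbsp + 2 tsp = 8/3 tbsp) × 12/5 ÷ 16 tbsp/cup × 258 g/cup ≈ 103 g
cornstarch: 300 g × 12/5 ÷ 128 g/cup × 16 tbsp/cup = 90 tbsp
chocolate chips: 30 g × 12/5 ÷ 28.35 g/oz ≈ 3 oz
bread flour: 4 oz × 12/5 ≈ 10 oz

maple syrup: 360 mL; peanut butter: 103 g; cornstarch: 90 tbsp; chocolate chips: 3 oz; bread flour: 10 oz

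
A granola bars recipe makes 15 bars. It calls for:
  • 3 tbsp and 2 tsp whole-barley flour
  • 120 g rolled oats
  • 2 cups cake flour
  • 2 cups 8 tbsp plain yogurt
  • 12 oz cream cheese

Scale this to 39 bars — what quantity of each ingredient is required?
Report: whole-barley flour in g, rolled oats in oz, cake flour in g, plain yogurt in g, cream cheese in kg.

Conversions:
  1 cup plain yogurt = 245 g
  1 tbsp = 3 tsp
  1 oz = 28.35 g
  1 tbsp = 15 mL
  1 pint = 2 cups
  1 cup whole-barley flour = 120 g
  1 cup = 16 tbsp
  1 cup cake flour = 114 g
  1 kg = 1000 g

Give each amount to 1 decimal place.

whole-barley flour: 71.5 g; rolled oats: 11.0 oz; cake flour: 592.8 g; plain yogurt: 1592.5 g; cream cheese: 0.9 kg

Scaling factor: 39/15 = 13/5 = 2.6.
whole-barley flour: (3 tbsp + 2 tsp = 11/3 tbsp) × 13/5 ÷ 16 tbsp/cup × 120 g/cup = 71.5 g
rolled oats: 120 g × 13/5 ÷ 28.35 g/oz ≈ 11.0 oz
cake flour: 2 cup × 13/5 × 114 g/cup = 592.8 g
plain yogurt: (2 cup + 8 tbsp = 2.5 cup) × 13/5 × 245 g/cup = 1592.5 g
cream cheese: 12 oz × 13/5 × 28.35 g/oz ÷ 1000 g/kg ≈ 0.9 kg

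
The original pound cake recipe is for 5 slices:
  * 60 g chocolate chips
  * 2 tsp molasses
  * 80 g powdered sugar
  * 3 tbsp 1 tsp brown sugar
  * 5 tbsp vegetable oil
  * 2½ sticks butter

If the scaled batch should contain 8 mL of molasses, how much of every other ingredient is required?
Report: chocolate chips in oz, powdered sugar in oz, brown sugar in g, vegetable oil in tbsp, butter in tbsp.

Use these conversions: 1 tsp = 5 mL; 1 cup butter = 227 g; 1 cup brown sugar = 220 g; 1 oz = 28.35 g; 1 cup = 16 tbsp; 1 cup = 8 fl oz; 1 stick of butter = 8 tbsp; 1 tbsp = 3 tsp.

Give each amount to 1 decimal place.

chocolate chips: 1.7 oz; powdered sugar: 2.3 oz; brown sugar: 36.7 g; vegetable oil: 4.0 tbsp; butter: 16.0 tbsp

The original recipe has 10 mL of molasses, so the scaling factor is 8 ÷ 10 = 4/5 = 0.8.
chocolate chips: 60 g × 4/5 ÷ 28.35 g/oz ≈ 1.7 oz
powdered sugar: 80 g × 4/5 ÷ 28.35 g/oz ≈ 2.3 oz
brown sugar: (3 tbsp + 1 tsp = 10/3 tbsp) × 4/5 ÷ 16 tbsp/cup × 220 g/cup ≈ 36.7 g
vegetable oil: 5 tbsp × 4/5 = 4.0 tbsp
butter: 2.5 stick × 4/5 × 8 tbsp/stick = 16.0 tbsp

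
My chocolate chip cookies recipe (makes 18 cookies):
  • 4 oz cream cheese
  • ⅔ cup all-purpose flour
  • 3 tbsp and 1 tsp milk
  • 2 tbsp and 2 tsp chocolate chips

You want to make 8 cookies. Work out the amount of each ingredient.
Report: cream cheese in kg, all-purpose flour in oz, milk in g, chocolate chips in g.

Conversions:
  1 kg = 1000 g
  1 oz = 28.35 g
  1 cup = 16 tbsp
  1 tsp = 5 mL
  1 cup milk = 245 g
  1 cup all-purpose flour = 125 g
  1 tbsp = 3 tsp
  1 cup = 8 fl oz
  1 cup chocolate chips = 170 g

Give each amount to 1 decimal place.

Scaling factor: 8/18 = 4/9.
cream cheese: 4 oz × 4/9 × 28.35 g/oz ÷ 1000 g/kg ≈ 0.1 kg
all-purpose flour: 2/3 cup × 4/9 × 125 g/cup ÷ 28.35 g/oz ≈ 1.3 oz
milk: (3 tbsp + 1 tsp = 10/3 tbsp) × 4/9 ÷ 16 tbsp/cup × 245 g/cup ≈ 22.7 g
chocolate chips: (2 tbsp + 2 tsp = 8/3 tbsp) × 4/9 ÷ 16 tbsp/cup × 170 g/cup ≈ 12.6 g

cream cheese: 0.1 kg; all-purpose flour: 1.3 oz; milk: 22.7 g; chocolate chips: 12.6 g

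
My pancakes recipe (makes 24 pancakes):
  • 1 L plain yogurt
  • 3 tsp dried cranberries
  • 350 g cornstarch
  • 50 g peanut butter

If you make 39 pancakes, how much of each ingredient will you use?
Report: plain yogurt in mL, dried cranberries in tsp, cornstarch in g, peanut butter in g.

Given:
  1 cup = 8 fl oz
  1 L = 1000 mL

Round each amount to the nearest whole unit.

Scaling factor: 39/24 = 13/8 = 1.625.
plain yogurt: 1 L × 13/8 × 1000 mL/L = 1625 mL
dried cranberries: 3 tsp × 13/8 ≈ 5 tsp
cornstarch: 350 g × 13/8 ≈ 569 g
peanut butter: 50 g × 13/8 ≈ 81 g

plain yogurt: 1625 mL; dried cranberries: 5 tsp; cornstarch: 569 g; peanut butter: 81 g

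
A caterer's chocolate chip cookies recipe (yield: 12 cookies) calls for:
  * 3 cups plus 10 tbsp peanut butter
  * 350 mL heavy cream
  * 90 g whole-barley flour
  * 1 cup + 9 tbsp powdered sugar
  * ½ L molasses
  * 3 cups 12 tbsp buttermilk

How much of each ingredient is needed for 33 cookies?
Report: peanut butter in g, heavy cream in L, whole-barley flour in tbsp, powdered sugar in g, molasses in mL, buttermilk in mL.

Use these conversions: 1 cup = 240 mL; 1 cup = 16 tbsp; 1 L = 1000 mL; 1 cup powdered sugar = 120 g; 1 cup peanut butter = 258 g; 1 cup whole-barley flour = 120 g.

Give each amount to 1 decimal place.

peanut butter: 2571.9 g; heavy cream: 1.0 L; whole-barley flour: 33.0 tbsp; powdered sugar: 515.6 g; molasses: 1375.0 mL; buttermilk: 2475.0 mL

Scaling factor: 33/12 = 11/4 = 2.75.
peanut butter: (3 cup + 10 tbsp = 3.625 cup) × 11/4 × 258 g/cup ≈ 2571.9 g
heavy cream: 350 mL × 11/4 ÷ 1000 mL/L ≈ 1.0 L
whole-barley flour: 90 g × 11/4 ÷ 120 g/cup × 16 tbsp/cup = 33.0 tbsp
powdered sugar: (1 cup + 9 tbsp = 1.5625 cup) × 11/4 × 120 g/cup ≈ 515.6 g
molasses: 0.5 L × 11/4 × 1000 mL/L = 1375.0 mL
buttermilk: (3 cup + 12 tbsp = 3.75 cup) × 11/4 × 240 mL/cup = 2475.0 mL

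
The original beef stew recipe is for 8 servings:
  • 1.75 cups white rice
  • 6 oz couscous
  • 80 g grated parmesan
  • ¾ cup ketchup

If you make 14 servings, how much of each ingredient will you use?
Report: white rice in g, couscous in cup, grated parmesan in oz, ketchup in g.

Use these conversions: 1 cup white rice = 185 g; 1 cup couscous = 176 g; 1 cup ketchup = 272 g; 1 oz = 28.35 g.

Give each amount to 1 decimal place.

Scaling factor: 14/8 = 7/4 = 1.75.
white rice: 1.75 cup × 7/4 × 185 g/cup ≈ 566.6 g
couscous: 6 oz × 7/4 × 28.35 g/oz ÷ 176 g/cup ≈ 1.7 cup
grated parmesan: 80 g × 7/4 ÷ 28.35 g/oz ≈ 4.9 oz
ketchup: 0.75 cup × 7/4 × 272 g/cup = 357.0 g

white rice: 566.6 g; couscous: 1.7 cup; grated parmesan: 4.9 oz; ketchup: 357.0 g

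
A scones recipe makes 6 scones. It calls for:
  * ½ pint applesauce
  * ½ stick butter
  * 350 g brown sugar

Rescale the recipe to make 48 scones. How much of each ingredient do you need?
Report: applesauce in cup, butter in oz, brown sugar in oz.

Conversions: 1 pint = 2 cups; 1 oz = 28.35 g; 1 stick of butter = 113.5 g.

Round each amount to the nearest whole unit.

applesauce: 8 cup; butter: 16 oz; brown sugar: 99 oz

Scaling factor: 48/6 = 8.
applesauce: 0.5 pint × 8 × 2 cup/pint = 8 cup
butter: 0.5 stick × 8 × 113.5 g/stick ÷ 28.35 g/oz ≈ 16 oz
brown sugar: 350 g × 8 ÷ 28.35 g/oz ≈ 99 oz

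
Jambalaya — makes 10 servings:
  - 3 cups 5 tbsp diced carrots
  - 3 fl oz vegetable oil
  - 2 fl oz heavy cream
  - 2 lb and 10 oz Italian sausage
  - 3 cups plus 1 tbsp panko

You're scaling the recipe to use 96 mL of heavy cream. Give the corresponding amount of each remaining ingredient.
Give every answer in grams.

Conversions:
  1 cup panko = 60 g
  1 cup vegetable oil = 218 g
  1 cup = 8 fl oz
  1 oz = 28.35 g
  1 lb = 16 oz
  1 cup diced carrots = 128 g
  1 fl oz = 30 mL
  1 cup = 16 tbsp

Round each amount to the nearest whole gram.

diced carrots: 678 g; vegetable oil: 131 g; Italian sausage: 1905 g; panko: 294 g

The original recipe has 60 mL of heavy cream, so the scaling factor is 96 ÷ 60 = 8/5 = 1.6.
diced carrots: (3 cup + 5 tbsp = 3.3125 cup) × 8/5 × 128 g/cup ≈ 678 g
vegetable oil: 3 fl oz × 8/5 ÷ 8 fl oz/cup × 218 g/cup ≈ 131 g
Italian sausage: (2 lb + 10 oz = 2.625 lb) × 8/5 × 16 oz/lb × 28.35 g/oz ≈ 1905 g
panko: (3 cup + 1 tbsp = 3.0625 cup) × 8/5 × 60 g/cup = 294 g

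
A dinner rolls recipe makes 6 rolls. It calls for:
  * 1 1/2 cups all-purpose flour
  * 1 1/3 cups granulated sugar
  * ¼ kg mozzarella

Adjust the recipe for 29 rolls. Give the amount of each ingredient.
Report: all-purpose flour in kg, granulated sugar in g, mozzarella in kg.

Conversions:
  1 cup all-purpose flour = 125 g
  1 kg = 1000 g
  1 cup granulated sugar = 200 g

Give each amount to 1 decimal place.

all-purpose flour: 0.9 kg; granulated sugar: 1288.9 g; mozzarella: 1.2 kg

Scaling factor: 29/6.
all-purpose flour: 1.5 cup × 29/6 × 125 g/cup ÷ 1000 g/kg ≈ 0.9 kg
granulated sugar: 4/3 cup × 29/6 × 200 g/cup ≈ 1288.9 g
mozzarella: 0.25 kg × 29/6 ≈ 1.2 kg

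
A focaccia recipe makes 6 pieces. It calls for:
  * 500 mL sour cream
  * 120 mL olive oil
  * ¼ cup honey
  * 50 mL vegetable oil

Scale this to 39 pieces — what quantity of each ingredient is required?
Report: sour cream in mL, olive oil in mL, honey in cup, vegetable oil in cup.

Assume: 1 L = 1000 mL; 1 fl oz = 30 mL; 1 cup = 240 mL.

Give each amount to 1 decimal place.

Scaling factor: 39/6 = 13/2 = 6.5.
sour cream: 500 mL × 13/2 = 3250.0 mL
olive oil: 120 mL × 13/2 = 780.0 mL
honey: 0.25 cup × 13/2 ≈ 1.6 cup
vegetable oil: 50 mL × 13/2 ÷ 240 mL/cup ≈ 1.4 cup

sour cream: 3250.0 mL; olive oil: 780.0 mL; honey: 1.6 cup; vegetable oil: 1.4 cup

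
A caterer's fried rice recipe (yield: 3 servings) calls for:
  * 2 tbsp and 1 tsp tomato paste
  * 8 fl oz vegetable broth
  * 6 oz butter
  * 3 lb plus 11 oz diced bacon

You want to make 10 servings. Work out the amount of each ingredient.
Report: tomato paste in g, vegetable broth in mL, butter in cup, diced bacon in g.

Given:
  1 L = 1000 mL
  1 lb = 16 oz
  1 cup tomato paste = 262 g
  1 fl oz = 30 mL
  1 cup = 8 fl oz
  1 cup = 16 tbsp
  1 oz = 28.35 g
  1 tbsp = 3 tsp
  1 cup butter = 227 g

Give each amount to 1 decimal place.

Scaling factor: 10/3.
tomato paste: (2 tbsp + 1 tsp = 7/3 tbsp) × 10/3 ÷ 16 tbsp/cup × 262 g/cup ≈ 127.4 g
vegetable broth: 8 fl oz × 10/3 × 30 mL/fl oz = 800.0 mL
butter: 6 oz × 10/3 × 28.35 g/oz ÷ 227 g/cup ≈ 2.5 cup
diced bacon: (3 lb + 11 oz = 3.6875 lb) × 10/3 × 16 oz/lb × 28.35 g/oz = 5575.5 g

tomato paste: 127.4 g; vegetable broth: 800.0 mL; butter: 2.5 cup; diced bacon: 5575.5 g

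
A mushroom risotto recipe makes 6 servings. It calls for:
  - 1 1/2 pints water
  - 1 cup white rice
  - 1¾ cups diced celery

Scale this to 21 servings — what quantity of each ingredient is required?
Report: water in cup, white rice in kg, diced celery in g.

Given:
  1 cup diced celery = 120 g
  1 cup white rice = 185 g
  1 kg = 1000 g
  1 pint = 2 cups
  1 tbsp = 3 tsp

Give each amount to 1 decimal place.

water: 10.5 cup; white rice: 0.6 kg; diced celery: 735.0 g

Scaling factor: 21/6 = 7/2 = 3.5.
water: 1.5 pint × 7/2 × 2 cup/pint = 10.5 cup
white rice: 1 cup × 7/2 × 185 g/cup ÷ 1000 g/kg ≈ 0.6 kg
diced celery: 1.75 cup × 7/2 × 120 g/cup = 735.0 g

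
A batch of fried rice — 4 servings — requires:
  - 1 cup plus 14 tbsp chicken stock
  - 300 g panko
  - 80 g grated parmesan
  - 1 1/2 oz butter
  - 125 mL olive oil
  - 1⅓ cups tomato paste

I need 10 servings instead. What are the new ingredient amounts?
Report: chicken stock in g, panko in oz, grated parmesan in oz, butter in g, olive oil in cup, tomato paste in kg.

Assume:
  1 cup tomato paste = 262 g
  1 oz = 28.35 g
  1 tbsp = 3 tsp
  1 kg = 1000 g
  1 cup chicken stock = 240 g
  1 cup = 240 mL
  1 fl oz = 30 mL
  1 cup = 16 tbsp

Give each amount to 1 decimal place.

chicken stock: 1125.0 g; panko: 26.5 oz; grated parmesan: 7.1 oz; butter: 106.3 g; olive oil: 1.3 cup; tomato paste: 0.9 kg

Scaling factor: 10/4 = 5/2 = 2.5.
chicken stock: (1 cup + 14 tbsp = 1.875 cup) × 5/2 × 240 g/cup = 1125.0 g
panko: 300 g × 5/2 ÷ 28.35 g/oz ≈ 26.5 oz
grated parmesan: 80 g × 5/2 ÷ 28.35 g/oz ≈ 7.1 oz
butter: 1.5 oz × 5/2 × 28.35 g/oz ≈ 106.3 g
olive oil: 125 mL × 5/2 ÷ 240 mL/cup ≈ 1.3 cup
tomato paste: 4/3 cup × 5/2 × 262 g/cup ÷ 1000 g/kg ≈ 0.9 kg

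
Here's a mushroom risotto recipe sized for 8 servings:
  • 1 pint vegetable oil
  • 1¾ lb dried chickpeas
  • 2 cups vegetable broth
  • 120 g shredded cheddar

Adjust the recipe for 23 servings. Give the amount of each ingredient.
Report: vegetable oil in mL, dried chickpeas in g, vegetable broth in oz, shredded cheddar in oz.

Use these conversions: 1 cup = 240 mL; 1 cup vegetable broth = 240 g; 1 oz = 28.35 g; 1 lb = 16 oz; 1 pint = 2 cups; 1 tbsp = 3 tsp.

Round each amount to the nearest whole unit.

vegetable oil: 1380 mL; dried chickpeas: 2282 g; vegetable broth: 49 oz; shredded cheddar: 12 oz

Scaling factor: 23/8 = 2.875.
vegetable oil: 1 pint × 23/8 × 2 cup/pint × 240 mL/cup = 1380 mL
dried chickpeas: 1.75 lb × 23/8 × 16 oz/lb × 28.35 g/oz ≈ 2282 g
vegetable broth: 2 cup × 23/8 × 240 g/cup ÷ 28.35 g/oz ≈ 49 oz
shredded cheddar: 120 g × 23/8 ÷ 28.35 g/oz ≈ 12 oz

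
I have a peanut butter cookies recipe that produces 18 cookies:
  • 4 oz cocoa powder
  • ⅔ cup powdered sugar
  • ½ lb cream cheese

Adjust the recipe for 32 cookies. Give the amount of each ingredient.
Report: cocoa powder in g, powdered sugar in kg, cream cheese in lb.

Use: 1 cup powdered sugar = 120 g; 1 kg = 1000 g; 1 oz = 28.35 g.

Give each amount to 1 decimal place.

cocoa powder: 201.6 g; powdered sugar: 0.1 kg; cream cheese: 0.9 lb

Scaling factor: 32/18 = 16/9.
cocoa powder: 4 oz × 16/9 × 28.35 g/oz = 201.6 g
powdered sugar: 2/3 cup × 16/9 × 120 g/cup ÷ 1000 g/kg ≈ 0.1 kg
cream cheese: 0.5 lb × 16/9 ≈ 0.9 lb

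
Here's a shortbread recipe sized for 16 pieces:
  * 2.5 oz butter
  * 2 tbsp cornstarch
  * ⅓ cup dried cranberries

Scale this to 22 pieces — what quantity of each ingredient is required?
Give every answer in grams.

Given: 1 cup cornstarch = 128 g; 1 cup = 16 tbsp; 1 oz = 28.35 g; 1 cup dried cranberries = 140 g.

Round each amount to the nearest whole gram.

Scaling factor: 22/16 = 11/8 = 1.375.
butter: 2.5 oz × 11/8 × 28.35 g/oz ≈ 97 g
cornstarch: 2 tbsp × 11/8 ÷ 16 tbsp/cup × 128 g/cup = 22 g
dried cranberries: 1/3 cup × 11/8 × 140 g/cup ≈ 64 g

butter: 97 g; cornstarch: 22 g; dried cranberries: 64 g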